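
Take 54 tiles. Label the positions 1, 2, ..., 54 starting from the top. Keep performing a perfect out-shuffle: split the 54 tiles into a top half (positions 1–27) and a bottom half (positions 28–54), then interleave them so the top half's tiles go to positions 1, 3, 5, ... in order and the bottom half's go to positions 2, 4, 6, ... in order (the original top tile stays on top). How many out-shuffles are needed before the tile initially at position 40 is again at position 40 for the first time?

52

Follow position 40 under repeated out-shuffles:
40 → 26 → 51 → 48 → 42 → 30 → 6 → 11 → ... → 40 (length 52)
It first returns after 52 out-shuffles.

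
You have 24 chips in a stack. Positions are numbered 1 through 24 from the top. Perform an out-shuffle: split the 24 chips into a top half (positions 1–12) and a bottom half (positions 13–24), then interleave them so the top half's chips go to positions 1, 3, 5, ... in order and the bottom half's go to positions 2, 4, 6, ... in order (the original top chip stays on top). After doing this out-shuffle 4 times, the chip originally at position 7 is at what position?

Track the chip's position through each out-shuffle:
7 → 13 → 2 → 3 → 5

5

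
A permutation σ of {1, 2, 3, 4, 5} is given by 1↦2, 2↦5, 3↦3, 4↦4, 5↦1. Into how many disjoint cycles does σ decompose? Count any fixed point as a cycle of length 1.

Cycle decomposition: (1 2 5) (3) (4).
3 cycles.

3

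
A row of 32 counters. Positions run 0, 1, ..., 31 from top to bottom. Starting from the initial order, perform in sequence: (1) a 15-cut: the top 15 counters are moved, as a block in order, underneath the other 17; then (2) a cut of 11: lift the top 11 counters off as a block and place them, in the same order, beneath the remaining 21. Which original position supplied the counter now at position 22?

Undo the operations in reverse order, starting from position 22:
  undo op 2 (cut 11): 22 ← 1
  undo op 1 (cut 15): 1 ← 16
So the counter at position 22 came from original position 16.

16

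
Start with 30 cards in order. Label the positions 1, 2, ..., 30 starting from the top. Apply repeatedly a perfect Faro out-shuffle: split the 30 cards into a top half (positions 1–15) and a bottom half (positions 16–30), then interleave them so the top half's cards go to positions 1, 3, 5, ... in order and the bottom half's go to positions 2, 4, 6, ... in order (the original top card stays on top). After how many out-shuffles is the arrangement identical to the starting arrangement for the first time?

The out-shuffle permutes the 30 positions with cycle lengths [1, 1, 28].
Every card is home exactly when every cycle has completed a whole number of laps, i.e. after lcm(1, 28) = 28 out-shuffles.

28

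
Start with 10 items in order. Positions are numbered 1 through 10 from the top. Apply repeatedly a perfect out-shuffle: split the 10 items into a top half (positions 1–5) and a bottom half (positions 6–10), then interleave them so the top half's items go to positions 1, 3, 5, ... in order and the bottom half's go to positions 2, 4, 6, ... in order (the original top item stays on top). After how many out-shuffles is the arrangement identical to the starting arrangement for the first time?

6

The out-shuffle permutes the 10 positions with cycle lengths [1, 1, 2, 6].
Every item is home exactly when every cycle has completed a whole number of laps, i.e. after lcm(1, 2, 6) = 6 out-shuffles.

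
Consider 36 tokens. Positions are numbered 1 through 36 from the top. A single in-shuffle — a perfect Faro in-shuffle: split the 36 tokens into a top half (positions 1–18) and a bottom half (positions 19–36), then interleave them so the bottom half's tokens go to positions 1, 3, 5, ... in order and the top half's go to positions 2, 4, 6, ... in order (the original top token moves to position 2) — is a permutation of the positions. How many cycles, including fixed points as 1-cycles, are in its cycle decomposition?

1

Trace each unvisited position around until it returns:
(1 2 4 8 16 32 ... len 36)
1 cycle in total.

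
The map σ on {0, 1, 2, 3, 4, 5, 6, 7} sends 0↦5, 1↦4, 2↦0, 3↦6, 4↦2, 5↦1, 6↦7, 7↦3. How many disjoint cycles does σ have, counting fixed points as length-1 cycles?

2

Cycle decomposition: (0 5 1 4 2) (3 6 7).
2 cycles.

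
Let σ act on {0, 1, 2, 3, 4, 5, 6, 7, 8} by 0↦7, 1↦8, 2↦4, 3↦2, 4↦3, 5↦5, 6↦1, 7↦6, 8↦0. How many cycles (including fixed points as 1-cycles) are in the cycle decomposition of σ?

3

Cycle decomposition: (0 7 6 1 8) (2 4 3) (5).
3 cycles.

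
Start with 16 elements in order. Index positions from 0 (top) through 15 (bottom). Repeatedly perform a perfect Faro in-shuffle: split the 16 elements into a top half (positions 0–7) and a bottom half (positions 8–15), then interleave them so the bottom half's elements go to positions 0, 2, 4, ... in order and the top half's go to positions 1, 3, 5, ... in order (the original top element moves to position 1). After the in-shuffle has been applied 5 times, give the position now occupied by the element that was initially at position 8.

15

Track the element's position through each in-shuffle:
8 → 0 → 1 → 3 → 7 → 15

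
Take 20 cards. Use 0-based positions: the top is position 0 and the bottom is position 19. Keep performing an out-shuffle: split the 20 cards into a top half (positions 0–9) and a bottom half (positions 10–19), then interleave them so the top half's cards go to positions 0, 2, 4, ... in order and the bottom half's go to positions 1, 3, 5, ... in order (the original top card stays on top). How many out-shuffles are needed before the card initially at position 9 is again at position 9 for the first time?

18

Follow position 9 under repeated out-shuffles:
9 → 18 → 17 → 15 → 11 → 3 → 6 → 12 → 5 → 10 → 1 → 2 → 4 → 8 → 16 → 13 → 7 → 14 → 9
It first returns after 18 out-shuffles.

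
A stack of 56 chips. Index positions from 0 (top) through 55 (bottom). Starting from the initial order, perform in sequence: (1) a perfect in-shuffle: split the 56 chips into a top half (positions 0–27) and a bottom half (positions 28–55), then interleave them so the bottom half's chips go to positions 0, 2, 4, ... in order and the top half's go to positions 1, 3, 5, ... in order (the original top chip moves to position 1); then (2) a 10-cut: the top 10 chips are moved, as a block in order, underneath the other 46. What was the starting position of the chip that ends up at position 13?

11

Undo the operations in reverse order, starting from position 13:
  undo op 2 (cut 10): 13 ← 23
  undo op 1 (in-shuffle, from top half): 23 ← 11
So the chip at position 13 came from original position 11.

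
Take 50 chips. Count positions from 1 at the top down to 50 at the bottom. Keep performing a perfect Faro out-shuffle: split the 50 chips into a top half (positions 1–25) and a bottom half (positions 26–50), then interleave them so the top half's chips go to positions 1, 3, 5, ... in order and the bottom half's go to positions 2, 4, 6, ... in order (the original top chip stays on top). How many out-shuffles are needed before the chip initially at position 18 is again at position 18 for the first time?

21

Follow position 18 under repeated out-shuffles:
18 → 35 → 20 → 39 → 28 → 6 → 11 → 21 → ... → 18 (length 21)
It first returns after 21 out-shuffles.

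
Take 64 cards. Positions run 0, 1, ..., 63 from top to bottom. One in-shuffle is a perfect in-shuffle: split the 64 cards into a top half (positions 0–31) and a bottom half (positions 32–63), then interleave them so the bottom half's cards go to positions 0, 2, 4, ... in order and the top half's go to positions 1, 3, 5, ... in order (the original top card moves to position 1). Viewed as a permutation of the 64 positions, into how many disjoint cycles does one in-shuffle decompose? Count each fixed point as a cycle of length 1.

Trace each unvisited position around until it returns:
(0 1 3 7 15 31 ... len 12) (2 5 11 23 47 30 ... len 12) (4 9 19 39 14 29 ... len 12) (6 13 27 55 46 28 ... len 12) (10 21 43 22 45 26 ... len 12) (12 25 51 38)
6 cycles in total.

6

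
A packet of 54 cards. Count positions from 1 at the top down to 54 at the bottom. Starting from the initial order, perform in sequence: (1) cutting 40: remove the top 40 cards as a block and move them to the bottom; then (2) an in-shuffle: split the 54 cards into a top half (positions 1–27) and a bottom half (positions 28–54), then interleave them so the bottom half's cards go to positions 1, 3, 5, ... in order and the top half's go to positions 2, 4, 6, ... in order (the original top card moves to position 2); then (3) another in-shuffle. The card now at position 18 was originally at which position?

18

Undo the operations in reverse order, starting from position 18:
  undo op 3 (in-shuffle, from top half): 18 ← 9
  undo op 2 (in-shuffle, from bottom half): 9 ← 32
  undo op 1 (cut 40): 32 ← 18
So the card at position 18 came from original position 18.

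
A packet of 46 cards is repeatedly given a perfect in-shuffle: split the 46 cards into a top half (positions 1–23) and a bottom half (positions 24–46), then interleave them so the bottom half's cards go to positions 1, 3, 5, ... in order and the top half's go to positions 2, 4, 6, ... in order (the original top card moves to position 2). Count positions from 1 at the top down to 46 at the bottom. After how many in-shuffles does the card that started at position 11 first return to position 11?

23

Follow position 11 under repeated in-shuffles:
11 → 22 → 44 → 41 → 35 → 23 → 46 → 45 → ... → 11 (length 23)
It first returns after 23 in-shuffles.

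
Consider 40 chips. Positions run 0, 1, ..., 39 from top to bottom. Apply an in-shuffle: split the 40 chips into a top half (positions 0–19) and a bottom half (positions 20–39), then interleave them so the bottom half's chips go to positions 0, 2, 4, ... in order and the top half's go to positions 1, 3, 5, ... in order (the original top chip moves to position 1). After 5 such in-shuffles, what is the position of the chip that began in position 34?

12

Track the chip's position through each in-shuffle:
34 → 28 → 16 → 33 → 26 → 12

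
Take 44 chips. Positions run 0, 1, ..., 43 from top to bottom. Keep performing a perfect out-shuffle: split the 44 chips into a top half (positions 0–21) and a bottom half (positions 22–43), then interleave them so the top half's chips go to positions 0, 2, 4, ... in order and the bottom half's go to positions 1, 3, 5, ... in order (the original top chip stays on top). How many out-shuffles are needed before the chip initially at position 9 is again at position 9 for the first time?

Follow position 9 under repeated out-shuffles:
9 → 18 → 36 → 29 → 15 → 30 → 17 → 34 → 25 → 7 → 14 → 28 → 13 → 26 → 9
It first returns after 14 out-shuffles.

14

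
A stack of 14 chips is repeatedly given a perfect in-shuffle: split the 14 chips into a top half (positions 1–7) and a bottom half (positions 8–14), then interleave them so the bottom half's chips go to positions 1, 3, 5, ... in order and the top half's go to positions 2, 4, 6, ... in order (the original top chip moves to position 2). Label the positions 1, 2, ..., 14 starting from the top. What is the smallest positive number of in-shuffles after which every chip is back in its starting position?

The in-shuffle permutes the 14 positions with cycle lengths [2, 4, 4, 4].
Every chip is home exactly when every cycle has completed a whole number of laps, i.e. after lcm(2, 4) = 4 in-shuffles.

4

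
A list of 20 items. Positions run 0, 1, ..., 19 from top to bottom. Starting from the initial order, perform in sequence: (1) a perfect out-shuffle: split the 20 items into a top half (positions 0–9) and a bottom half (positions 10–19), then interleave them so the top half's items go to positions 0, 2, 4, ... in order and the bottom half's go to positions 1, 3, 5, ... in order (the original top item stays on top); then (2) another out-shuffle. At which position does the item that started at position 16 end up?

7

Track the item from position 16 forward through each operation:
  after op 1 (out-shuffle): 16 → 13
  after op 2 (out-shuffle): 13 → 7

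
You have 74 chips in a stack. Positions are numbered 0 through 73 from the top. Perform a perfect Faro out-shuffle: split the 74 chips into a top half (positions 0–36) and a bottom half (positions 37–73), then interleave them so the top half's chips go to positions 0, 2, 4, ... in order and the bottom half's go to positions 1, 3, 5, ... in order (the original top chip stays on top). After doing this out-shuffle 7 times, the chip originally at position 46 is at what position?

48

Track the chip's position through each out-shuffle:
46 → 19 → 38 → 3 → 6 → 12 → 24 → 48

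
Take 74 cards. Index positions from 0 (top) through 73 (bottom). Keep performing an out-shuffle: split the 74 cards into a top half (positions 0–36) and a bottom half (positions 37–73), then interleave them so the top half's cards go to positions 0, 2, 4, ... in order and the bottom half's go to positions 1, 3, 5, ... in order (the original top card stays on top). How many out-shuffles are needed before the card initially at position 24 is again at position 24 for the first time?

9

Follow position 24 under repeated out-shuffles:
24 → 48 → 23 → 46 → 19 → 38 → 3 → 6 → 12 → 24
It first returns after 9 out-shuffles.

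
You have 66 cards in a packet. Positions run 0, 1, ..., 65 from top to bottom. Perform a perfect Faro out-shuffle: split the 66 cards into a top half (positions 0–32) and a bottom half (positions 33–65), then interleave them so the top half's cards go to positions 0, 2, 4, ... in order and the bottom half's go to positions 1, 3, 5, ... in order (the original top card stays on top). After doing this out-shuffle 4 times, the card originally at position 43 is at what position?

Track the card's position through each out-shuffle:
43 → 21 → 42 → 19 → 38

38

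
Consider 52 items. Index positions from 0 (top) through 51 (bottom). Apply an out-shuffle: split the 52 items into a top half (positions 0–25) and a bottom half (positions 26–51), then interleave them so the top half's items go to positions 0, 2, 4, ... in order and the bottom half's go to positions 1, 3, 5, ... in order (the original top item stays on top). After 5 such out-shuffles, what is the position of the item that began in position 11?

Track the item's position through each out-shuffle:
11 → 22 → 44 → 37 → 23 → 46

46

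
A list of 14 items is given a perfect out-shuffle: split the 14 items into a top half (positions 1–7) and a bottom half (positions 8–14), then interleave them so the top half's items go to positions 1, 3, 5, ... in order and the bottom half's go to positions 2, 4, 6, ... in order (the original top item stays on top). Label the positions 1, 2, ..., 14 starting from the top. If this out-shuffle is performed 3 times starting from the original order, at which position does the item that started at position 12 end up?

Track the item's position through each out-shuffle:
12 → 10 → 6 → 11

11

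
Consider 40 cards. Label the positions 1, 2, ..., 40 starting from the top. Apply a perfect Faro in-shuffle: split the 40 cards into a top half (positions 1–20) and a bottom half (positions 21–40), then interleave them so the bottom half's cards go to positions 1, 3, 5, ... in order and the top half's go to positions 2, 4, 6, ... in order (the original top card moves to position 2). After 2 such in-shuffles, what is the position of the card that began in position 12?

7

Track the card's position through each in-shuffle:
12 → 24 → 7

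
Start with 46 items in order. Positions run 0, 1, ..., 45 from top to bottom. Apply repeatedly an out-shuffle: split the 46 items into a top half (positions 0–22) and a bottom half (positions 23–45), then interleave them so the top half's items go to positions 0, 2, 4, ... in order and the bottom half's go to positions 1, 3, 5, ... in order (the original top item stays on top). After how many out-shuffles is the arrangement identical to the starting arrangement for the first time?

The out-shuffle permutes the 46 positions with cycle lengths [1, 1, 2, 4, 4, 4, 6, 12, 12].
Every item is home exactly when every cycle has completed a whole number of laps, i.e. after lcm(1, 2, 4, 6, 12) = 12 out-shuffles.

12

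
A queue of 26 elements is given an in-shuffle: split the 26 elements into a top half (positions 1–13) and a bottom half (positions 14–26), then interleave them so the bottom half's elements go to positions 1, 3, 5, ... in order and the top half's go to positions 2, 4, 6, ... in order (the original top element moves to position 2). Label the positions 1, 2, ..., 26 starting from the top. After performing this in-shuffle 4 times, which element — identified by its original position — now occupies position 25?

Work backwards from position 25, undoing one in-shuffle at a time:
25 ← 26 ← 13 ← 20 ← 10
So the element now at position 25 started at position 10.

10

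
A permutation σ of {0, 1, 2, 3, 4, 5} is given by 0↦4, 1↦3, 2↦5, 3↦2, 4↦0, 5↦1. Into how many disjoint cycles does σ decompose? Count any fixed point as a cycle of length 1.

2

Cycle decomposition: (0 4) (1 3 2 5).
2 cycles.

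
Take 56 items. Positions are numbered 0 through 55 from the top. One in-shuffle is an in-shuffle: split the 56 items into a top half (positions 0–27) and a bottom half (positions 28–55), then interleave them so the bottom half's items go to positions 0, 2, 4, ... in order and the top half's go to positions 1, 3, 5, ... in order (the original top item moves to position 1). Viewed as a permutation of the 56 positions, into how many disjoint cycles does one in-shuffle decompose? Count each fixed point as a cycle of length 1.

Trace each unvisited position around until it returns:
(0 1 3 7 15 31 ... len 18) (2 5 11 23 47 38 ... len 18) (4 9 19 39 22 45 ... len 18) (18 37)
4 cycles in total.

4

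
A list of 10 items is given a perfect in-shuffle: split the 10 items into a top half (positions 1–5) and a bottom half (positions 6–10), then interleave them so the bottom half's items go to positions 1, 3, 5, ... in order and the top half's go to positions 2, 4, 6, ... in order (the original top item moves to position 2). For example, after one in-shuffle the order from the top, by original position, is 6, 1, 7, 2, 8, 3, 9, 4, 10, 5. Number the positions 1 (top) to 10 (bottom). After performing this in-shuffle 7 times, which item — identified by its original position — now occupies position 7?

1

Work backwards from position 7, undoing one in-shuffle at a time:
7 ← 9 ← 10 ← 5 ← 8 ← 4 ← 2 ← 1
So the item now at position 7 started at position 1.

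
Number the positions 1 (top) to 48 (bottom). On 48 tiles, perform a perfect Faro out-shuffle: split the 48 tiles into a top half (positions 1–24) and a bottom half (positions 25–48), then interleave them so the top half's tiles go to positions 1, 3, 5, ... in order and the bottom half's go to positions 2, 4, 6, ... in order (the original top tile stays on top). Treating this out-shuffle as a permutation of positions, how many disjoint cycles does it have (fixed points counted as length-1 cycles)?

Trace each unvisited position around until it returns:
(1) (2 3 5 9 17 33 ... len 23) (6 11 21 41 34 20 ... len 23) (48)
4 cycles in total.

4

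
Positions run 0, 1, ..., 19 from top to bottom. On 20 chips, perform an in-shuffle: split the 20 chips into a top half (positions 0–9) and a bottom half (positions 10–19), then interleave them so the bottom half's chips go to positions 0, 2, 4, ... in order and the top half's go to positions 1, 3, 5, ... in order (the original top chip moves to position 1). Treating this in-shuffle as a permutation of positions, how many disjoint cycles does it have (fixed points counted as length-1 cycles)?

5

Trace each unvisited position around until it returns:
(0 1 3 7 15 10) (2 5 11) (4 9 19 18 16 12) (6 13) (8 17 14)
5 cycles in total.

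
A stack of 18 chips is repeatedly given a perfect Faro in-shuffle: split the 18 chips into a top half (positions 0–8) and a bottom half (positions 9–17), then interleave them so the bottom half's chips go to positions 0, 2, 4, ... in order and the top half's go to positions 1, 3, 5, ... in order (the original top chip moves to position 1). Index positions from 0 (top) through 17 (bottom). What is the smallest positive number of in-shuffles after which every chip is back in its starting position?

18

The in-shuffle permutes the 18 positions with cycle lengths [18].
Every chip is home exactly when every cycle has completed a whole number of laps, i.e. after lcm(18) = 18 in-shuffles.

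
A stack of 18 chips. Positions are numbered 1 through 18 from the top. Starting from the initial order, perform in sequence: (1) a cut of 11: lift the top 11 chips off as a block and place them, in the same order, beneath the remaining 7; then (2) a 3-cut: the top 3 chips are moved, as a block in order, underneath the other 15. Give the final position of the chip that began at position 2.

6

Track the chip from position 2 forward through each operation:
  after op 1 (cut 11): 2 → 9
  after op 2 (cut 3): 9 → 6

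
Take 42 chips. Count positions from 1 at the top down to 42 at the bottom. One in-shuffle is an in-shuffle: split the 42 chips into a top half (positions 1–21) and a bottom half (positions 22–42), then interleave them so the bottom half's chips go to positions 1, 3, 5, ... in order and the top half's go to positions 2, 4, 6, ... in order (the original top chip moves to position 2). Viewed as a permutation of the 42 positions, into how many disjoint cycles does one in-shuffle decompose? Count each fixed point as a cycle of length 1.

Trace each unvisited position around until it returns:
(1 2 4 8 16 32 ... len 14) (3 6 12 24 5 10 ... len 14) (7 14 28 13 26 9 ... len 14)
3 cycles in total.

3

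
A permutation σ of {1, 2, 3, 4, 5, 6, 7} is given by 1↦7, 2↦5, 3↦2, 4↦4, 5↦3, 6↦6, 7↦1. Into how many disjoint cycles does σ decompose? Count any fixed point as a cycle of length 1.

Cycle decomposition: (1 7) (2 5 3) (4) (6).
4 cycles.

4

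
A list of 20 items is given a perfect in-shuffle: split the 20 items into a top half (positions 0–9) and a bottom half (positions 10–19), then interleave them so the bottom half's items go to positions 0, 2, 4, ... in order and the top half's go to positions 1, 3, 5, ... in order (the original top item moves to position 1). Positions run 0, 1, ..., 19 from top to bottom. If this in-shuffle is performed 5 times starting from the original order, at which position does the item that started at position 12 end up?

16

Track the item's position through each in-shuffle:
12 → 4 → 9 → 19 → 18 → 16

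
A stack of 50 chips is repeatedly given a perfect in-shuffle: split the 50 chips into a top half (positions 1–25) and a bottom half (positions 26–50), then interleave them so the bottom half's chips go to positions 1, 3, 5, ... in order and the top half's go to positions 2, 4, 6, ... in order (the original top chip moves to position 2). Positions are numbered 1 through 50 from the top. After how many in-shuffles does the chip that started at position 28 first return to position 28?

8

Follow position 28 under repeated in-shuffles:
28 → 5 → 10 → 20 → 40 → 29 → 7 → 14 → 28
It first returns after 8 in-shuffles.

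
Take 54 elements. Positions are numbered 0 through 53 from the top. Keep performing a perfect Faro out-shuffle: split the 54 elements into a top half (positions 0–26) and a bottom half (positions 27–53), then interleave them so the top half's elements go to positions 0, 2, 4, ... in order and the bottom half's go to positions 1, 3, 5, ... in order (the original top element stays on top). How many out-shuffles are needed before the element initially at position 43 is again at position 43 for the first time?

52

Follow position 43 under repeated out-shuffles:
43 → 33 → 13 → 26 → 52 → 51 → 49 → 45 → ... → 43 (length 52)
It first returns after 52 out-shuffles.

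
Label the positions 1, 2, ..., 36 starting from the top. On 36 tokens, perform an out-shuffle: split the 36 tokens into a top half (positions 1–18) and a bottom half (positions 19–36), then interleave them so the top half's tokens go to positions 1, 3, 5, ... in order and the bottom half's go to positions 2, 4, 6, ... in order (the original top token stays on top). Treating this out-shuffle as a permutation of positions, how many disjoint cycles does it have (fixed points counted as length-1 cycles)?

7

Trace each unvisited position around until it returns:
(1) (2 3 5 9 17 33 ... len 12) (4 7 13 25 14 27 ... len 12) (6 11 21) (8 15 29 22) (16 31 26) (36)
7 cycles in total.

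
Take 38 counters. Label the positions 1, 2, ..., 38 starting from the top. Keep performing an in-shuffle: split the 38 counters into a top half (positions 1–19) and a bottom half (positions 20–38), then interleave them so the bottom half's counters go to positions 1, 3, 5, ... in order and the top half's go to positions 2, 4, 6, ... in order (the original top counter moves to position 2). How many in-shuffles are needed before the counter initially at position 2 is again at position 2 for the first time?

Follow position 2 under repeated in-shuffles:
2 → 4 → 8 → 16 → 32 → 25 → 11 → 22 → 5 → 10 → 20 → 1 → 2
It first returns after 12 in-shuffles.

12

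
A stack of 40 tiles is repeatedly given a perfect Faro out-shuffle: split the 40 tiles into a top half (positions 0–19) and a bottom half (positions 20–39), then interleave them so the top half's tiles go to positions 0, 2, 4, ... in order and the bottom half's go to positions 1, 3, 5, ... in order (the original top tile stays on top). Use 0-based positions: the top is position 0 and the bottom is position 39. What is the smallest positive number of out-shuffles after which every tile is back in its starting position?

12

The out-shuffle permutes the 40 positions with cycle lengths [1, 1, 2, 12, 12, 12].
Every tile is home exactly when every cycle has completed a whole number of laps, i.e. after lcm(1, 2, 12) = 12 out-shuffles.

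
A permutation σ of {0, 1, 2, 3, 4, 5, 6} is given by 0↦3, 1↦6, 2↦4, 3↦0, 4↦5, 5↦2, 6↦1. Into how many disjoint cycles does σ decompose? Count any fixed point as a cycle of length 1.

Cycle decomposition: (0 3) (1 6) (2 4 5).
3 cycles.

3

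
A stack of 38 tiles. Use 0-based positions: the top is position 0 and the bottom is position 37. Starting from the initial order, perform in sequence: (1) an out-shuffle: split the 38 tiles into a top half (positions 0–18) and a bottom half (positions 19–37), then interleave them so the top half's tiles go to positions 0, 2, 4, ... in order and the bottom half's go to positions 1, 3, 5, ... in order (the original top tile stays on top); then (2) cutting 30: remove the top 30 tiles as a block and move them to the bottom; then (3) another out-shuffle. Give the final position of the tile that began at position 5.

Track the tile from position 5 forward through each operation:
  after op 1 (out-shuffle): 5 → 10
  after op 2 (cut 30): 10 → 18
  after op 3 (out-shuffle): 18 → 36

36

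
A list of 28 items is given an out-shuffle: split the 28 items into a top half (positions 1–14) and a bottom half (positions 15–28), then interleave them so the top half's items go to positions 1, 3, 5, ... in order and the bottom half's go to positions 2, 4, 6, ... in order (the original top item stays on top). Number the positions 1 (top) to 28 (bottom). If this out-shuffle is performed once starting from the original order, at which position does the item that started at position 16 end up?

4

Track the item's position through each out-shuffle:
16 → 4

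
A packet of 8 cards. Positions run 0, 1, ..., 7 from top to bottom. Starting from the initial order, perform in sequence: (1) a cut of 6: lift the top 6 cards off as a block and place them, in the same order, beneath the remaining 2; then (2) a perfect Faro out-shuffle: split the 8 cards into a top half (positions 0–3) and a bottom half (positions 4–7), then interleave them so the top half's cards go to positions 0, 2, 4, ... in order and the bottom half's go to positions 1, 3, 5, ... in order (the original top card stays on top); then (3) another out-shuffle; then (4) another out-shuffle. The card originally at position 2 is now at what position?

Track the card from position 2 forward through each operation:
  after op 1 (cut 6): 2 → 4
  after op 2 (out-shuffle): 4 → 1
  after op 3 (out-shuffle): 1 → 2
  after op 4 (out-shuffle): 2 → 4

4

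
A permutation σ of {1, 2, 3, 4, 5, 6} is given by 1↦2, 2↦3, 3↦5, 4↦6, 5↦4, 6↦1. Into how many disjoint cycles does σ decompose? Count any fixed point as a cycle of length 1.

Cycle decomposition: (1 2 3 5 4 6).
1 cycle.

1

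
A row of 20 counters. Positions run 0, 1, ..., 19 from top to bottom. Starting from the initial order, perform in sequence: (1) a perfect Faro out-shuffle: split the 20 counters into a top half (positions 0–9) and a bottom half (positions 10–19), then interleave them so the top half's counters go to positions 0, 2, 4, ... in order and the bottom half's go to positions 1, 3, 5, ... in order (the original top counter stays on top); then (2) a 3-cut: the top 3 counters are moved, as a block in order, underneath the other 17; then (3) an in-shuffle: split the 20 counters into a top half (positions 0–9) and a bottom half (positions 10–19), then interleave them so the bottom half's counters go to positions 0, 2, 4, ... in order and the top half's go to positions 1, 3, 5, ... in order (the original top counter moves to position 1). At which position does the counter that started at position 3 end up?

7

Track the counter from position 3 forward through each operation:
  after op 1 (out-shuffle): 3 → 6
  after op 2 (cut 3): 6 → 3
  after op 3 (in-shuffle): 3 → 7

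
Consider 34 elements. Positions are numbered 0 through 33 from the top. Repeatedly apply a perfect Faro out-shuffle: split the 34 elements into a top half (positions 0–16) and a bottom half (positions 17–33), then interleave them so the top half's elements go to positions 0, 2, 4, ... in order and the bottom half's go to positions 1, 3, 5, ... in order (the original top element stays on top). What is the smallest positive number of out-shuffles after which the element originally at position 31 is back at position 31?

Follow position 31 under repeated out-shuffles:
31 → 29 → 25 → 17 → 1 → 2 → 4 → 8 → 16 → 32 → 31
It first returns after 10 out-shuffles.

10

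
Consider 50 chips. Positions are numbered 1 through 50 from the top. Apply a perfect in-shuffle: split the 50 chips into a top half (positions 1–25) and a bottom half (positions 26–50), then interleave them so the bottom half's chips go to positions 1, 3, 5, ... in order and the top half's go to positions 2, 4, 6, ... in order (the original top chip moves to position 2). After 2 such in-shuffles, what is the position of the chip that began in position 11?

44

Track the chip's position through each in-shuffle:
11 → 22 → 44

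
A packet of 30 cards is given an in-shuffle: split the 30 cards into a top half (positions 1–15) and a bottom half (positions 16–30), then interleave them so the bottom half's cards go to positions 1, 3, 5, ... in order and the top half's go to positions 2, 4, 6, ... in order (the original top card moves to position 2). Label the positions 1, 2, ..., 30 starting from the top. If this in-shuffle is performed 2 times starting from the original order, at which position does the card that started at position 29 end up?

Track the card's position through each in-shuffle:
29 → 27 → 23

23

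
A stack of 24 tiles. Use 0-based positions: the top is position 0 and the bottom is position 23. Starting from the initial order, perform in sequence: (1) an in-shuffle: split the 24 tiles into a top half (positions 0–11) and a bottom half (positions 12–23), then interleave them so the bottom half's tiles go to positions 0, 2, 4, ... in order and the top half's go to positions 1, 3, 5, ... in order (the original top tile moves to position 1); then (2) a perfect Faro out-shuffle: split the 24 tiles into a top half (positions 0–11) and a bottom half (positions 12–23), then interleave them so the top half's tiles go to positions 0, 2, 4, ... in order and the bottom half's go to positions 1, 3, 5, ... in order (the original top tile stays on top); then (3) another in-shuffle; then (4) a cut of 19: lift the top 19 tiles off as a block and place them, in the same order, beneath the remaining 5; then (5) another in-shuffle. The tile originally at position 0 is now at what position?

Track the tile from position 0 forward through each operation:
  after op 1 (in-shuffle): 0 → 1
  after op 2 (out-shuffle): 1 → 2
  after op 3 (in-shuffle): 2 → 5
  after op 4 (cut 19): 5 → 10
  after op 5 (in-shuffle): 10 → 21

21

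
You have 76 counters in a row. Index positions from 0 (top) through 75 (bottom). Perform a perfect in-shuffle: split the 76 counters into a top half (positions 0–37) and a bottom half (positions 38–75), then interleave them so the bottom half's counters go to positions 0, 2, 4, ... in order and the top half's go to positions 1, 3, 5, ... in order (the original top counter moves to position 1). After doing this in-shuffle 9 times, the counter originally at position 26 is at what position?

Track the counter's position through each in-shuffle:
26 → 53 → 30 → 61 → 46 → 16 → 33 → 67 → 58 → 40

40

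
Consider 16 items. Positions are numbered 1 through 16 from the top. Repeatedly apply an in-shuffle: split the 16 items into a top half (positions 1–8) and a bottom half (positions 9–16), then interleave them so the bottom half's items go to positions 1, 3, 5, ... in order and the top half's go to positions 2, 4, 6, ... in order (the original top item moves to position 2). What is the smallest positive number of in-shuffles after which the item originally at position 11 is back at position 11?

Follow position 11 under repeated in-shuffles:
11 → 5 → 10 → 3 → 6 → 12 → 7 → 14 → 11
It first returns after 8 in-shuffles.

8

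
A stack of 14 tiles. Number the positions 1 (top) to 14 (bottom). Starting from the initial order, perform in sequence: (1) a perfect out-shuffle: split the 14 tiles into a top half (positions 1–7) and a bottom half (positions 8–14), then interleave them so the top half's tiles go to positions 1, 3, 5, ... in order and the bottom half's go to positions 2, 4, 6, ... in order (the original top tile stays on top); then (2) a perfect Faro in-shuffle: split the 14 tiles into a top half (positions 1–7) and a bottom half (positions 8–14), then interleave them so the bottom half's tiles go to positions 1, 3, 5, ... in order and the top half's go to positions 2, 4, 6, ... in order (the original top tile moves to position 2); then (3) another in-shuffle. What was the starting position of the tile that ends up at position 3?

13

Undo the operations in reverse order, starting from position 3:
  undo op 3 (in-shuffle, from bottom half): 3 ← 9
  undo op 2 (in-shuffle, from bottom half): 9 ← 12
  undo op 1 (out-shuffle, from bottom half): 12 ← 13
So the tile at position 3 came from original position 13.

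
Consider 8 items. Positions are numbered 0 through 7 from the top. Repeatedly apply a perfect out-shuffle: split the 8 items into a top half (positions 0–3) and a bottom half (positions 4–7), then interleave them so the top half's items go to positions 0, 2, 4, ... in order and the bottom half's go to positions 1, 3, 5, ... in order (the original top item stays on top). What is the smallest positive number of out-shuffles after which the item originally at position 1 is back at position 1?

3

Follow position 1 under repeated out-shuffles:
1 → 2 → 4 → 1
It first returns after 3 out-shuffles.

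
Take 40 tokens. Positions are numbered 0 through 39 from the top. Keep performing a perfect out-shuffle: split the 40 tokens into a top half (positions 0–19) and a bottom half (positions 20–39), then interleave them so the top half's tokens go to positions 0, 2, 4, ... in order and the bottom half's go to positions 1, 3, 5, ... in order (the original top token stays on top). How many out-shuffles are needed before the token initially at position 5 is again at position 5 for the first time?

12

Follow position 5 under repeated out-shuffles:
5 → 10 → 20 → 1 → 2 → 4 → 8 → 16 → 32 → 25 → 11 → 22 → 5
It first returns after 12 out-shuffles.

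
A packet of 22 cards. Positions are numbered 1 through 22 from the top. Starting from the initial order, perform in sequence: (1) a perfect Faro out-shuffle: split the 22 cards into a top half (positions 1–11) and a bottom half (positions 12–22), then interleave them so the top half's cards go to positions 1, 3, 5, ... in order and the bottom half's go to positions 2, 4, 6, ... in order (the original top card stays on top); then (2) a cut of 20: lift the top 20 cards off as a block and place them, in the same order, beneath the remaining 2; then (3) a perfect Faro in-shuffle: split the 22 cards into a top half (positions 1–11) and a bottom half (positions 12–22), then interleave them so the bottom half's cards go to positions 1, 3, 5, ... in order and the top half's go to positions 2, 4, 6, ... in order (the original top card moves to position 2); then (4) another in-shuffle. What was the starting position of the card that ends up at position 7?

9

Undo the operations in reverse order, starting from position 7:
  undo op 4 (in-shuffle, from bottom half): 7 ← 15
  undo op 3 (in-shuffle, from bottom half): 15 ← 19
  undo op 2 (cut 20): 19 ← 17
  undo op 1 (out-shuffle, from top half): 17 ← 9
So the card at position 7 came from original position 9.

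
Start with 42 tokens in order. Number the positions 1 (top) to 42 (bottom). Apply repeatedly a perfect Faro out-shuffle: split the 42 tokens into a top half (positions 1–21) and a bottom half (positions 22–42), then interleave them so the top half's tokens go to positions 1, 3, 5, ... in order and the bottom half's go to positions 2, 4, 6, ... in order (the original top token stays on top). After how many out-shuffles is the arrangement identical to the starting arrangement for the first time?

The out-shuffle permutes the 42 positions with cycle lengths [1, 1, 20, 20].
Every token is home exactly when every cycle has completed a whole number of laps, i.e. after lcm(1, 20) = 20 out-shuffles.

20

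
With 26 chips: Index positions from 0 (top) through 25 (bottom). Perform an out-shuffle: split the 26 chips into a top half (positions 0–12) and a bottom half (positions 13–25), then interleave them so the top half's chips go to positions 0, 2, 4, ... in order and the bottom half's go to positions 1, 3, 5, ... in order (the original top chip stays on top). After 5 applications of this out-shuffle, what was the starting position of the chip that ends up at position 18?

Work backwards from position 18, undoing one out-shuffle at a time:
18 ← 9 ← 17 ← 21 ← 23 ← 24
So the chip now at position 18 started at position 24.

24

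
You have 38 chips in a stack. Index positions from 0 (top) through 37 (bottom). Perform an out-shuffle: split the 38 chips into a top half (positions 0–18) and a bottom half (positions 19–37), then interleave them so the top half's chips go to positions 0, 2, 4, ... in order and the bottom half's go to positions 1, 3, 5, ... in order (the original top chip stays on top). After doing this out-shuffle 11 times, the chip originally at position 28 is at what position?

Track the chip's position through each out-shuffle:
28 → 19 → 1 → 2 → 4 → 8 → 16 → 32 → 27 → 17 → 34 → 31

31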